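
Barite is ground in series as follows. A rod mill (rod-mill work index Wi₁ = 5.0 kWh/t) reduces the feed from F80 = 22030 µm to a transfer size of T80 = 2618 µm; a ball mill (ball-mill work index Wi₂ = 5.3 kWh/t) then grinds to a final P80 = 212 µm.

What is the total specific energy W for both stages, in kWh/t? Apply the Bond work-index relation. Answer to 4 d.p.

Bond: W = 10·Wi·(1/√P80 − 1/√F80)
Stage 1 (22030→2618 µm, Wi₁=5.0): W₁ = 10·5.0·(0.019544 − 0.006737) = 0.6403 kWh/t
Stage 2 (2618→212 µm, Wi₂=5.3): W₂ = 10·5.3·(0.068680 − 0.019544) = 2.6042 kWh/t
W = W₁ + W₂ = 0.6403 + 2.6042 = 3.2446 kWh/t

W = 3.2446 kWh/t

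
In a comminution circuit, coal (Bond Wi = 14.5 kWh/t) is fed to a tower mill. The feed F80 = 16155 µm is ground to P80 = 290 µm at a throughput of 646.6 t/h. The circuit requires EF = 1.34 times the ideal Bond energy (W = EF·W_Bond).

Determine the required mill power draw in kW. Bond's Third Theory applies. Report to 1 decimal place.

W_Bond = 10·Wi·(1/√P₈₀ − 1/√F₈₀)
W = 10·14.5·(1/√290 − 1/√16155) = 10·14.5·(0.050854) = 7.3739 kWh/t
W_actual = 1.34 × 7.3739 = 9.8810 kWh/t
P_mill = W·ṁ = 9.8810·646.6 = 6389.1 kW

P = 6389.1 kW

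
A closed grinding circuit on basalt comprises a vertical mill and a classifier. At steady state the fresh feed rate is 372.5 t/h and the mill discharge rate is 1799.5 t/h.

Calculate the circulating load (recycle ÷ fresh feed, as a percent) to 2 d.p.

CL = 383.09 %

M = F + R at steady state, so:
R = M − F = 1799.5 − 372.5 = 1427.0 t/h
CL = 100·R/F = 100·1427.0/372.5 = 383.09 %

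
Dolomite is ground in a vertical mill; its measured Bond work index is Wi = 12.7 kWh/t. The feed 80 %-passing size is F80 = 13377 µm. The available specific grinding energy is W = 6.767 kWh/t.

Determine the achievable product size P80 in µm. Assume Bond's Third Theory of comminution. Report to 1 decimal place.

Bond: W = 10·Wi·(1/√P80 − 1/√F80)
⇒ 1/√P80 = W/(10 Wi) + 1/√F80
  = 6.7670/(10·12.7) + 1/√13377 = 0.053283 + 0.008646 = 0.061930
P80 = (1/0.061930)² = 16.1474² = 260.74 µm

P80 = 260.7 µm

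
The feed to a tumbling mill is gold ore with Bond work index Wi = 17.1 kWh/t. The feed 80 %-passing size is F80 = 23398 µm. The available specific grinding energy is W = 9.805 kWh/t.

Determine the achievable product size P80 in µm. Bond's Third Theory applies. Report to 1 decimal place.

P80 = 245.1 µm

Bond:  W = 10 Wi (1/√P − 1/√F)
⇒ 1/√P80 = W/(10·Wi) + 1/√F80
  = 9.8050/(10·17.1) + 1/√23398 = 0.057339 + 0.006537 = 0.063877
P80 = (1/0.063877)² = 15.6552² = 245.08 µm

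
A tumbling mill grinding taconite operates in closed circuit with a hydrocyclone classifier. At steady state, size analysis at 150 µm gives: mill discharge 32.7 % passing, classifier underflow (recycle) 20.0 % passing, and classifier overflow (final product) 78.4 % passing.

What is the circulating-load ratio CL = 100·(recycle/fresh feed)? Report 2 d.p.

CL = 359.84 %

Classifier node, passing 150 µm:
Fd + Rd = Ru + Fo ⇒ R/F = (o−d)/(d−u)
r = (78.4 − 32.7)/(32.7 − 20.0) = 45.7/12.7 = 3.5984
CL = 100·r = 359.84 %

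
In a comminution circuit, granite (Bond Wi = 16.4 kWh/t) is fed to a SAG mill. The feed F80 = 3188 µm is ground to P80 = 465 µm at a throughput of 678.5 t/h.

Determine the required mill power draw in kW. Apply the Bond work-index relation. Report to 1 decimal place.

P = 3189.4 kW

Bond: W = 10·Wi·(1/√P80 − 1/√F80)
W = 10·16.4·(1/√465 − 1/√3188) = 10·16.4·(0.028663) = 4.7007 kWh/t
P_mill = W·ṁ = 4.7007·678.5 = 3189.4 kW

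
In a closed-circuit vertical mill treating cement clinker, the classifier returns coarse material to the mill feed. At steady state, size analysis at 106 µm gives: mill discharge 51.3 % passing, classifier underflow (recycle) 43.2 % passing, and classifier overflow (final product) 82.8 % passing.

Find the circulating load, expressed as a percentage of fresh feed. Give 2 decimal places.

Let r = R/F. Size balance at 106 µm:
(1+r)d = ru + o → r = (o−d)/(d−u)
r = (82.8 − 51.3)/(51.3 − 43.2) = 31.5/8.1 = 3.8889
CL = 100·r = 388.89 %

CL = 388.89 %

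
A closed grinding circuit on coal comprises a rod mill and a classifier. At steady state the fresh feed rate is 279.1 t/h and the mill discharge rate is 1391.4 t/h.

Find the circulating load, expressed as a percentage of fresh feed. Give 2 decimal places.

CL = 398.53 %

M = F + R at steady state, so:
R = M − F = 1391.4 − 279.1 = 1112.3 t/h
CL = 100·R/F = 100·1112.3/279.1 = 398.53 %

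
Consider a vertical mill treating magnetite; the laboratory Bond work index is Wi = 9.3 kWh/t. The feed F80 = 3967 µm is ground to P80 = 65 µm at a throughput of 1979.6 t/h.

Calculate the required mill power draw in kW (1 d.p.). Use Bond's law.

W = 10·Wi·(P80^(-½) − F80^(-½))
W = 10·9.3·(1/√65 − 1/√3967) = 10·9.3·(0.108158) = 10.0587 kWh/t
P_mill = W·ṁ = 10.0587·1979.6 = 19912.1 kW

P = 19912.1 kW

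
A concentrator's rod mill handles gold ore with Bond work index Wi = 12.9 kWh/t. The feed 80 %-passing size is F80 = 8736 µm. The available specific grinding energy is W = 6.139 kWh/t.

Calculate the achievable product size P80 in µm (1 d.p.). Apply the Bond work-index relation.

P80 = 294.3 µm

Bond: W = 10·Wi·(1/√P80 − 1/√F80)
⇒ 1/√P80 = W/(10·Wi) + 1/√F80
  = 6.1390/(10·12.9) + 1/√8736 = 0.047589 + 0.010699 = 0.058288
P80 = (1/0.058288)² = 17.1561² = 294.33 µm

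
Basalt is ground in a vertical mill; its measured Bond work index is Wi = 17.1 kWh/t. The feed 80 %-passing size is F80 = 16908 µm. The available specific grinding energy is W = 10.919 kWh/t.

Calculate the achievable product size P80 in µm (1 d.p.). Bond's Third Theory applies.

W = 10 Wi / √P80 − 10 Wi / √F80
P80^-0.5 = F80^-0.5 + W/(10 Wi)
  = 10.9190/(10·17.1) + 1/√16908 = 0.063854 + 0.007690 = 0.071544
P80 = (1/0.071544)² = 13.9774² = 195.37 µm

P80 = 195.4 µm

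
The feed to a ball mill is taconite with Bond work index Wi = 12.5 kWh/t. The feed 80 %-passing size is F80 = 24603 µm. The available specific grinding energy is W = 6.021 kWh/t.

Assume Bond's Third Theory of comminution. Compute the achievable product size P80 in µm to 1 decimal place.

P80 = 336.1 µm

W = 10·Wi·(P80^(-½) − F80^(-½))
⇒ 1/√P80 = W/(10·Wi) + 1/√F80
  = 6.0210/(10·12.5) + 1/√24603 = 0.048168 + 0.006375 = 0.054543
P80 = (1/0.054543)² = 18.3340² = 336.14 µm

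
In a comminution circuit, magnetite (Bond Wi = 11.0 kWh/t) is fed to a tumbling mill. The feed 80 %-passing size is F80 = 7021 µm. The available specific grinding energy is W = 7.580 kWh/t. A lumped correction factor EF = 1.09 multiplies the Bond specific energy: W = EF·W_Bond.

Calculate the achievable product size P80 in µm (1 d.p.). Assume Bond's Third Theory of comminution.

W = 10·Wi·(P80^(-½) − F80^(-½))
W_Bond = W / EF = 7.580 / 1.09 = 6.9541 kWh/t
1/√P80 = 1/√F80 + W_Bond/(10·Wi)
  = 6.9541/(10·11.0) + 1/√7021 = 0.063219 + 0.011934 = 0.075154
P80 = (1/0.075154)² = 13.3061² = 177.05 µm

P80 = 177.1 µm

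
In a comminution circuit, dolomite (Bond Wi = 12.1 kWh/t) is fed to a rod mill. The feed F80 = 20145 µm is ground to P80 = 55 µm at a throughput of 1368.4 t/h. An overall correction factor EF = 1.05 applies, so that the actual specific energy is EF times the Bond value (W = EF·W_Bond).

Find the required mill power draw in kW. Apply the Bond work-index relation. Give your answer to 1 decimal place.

P = 22217.7 kW

Bond: W = 10·Wi·(1/√P80 − 1/√F80)
W = 10·12.1·(1/√55 − 1/√20145) = 10·12.1·(0.127794) = 15.4631 kWh/t
Corrected W = EF·W_Bond = 1.05·15.4631 = 16.2363 kWh/t
Power = W × throughput = 16.2363 kWh/t × 1368.4 t/h = 22217.7 kW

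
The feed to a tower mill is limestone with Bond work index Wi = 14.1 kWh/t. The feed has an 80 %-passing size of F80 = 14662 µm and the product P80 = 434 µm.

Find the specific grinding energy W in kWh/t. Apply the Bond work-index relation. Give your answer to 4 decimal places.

W = 10 Wi (P80^-0.5 − F80^-0.5)
1/√434 = 0.048002;  1/√14662 = 0.008259
W = 10·14.1·(0.048002 − 0.008259) = 5.6038 kWh/t

W = 5.6038 kWh/t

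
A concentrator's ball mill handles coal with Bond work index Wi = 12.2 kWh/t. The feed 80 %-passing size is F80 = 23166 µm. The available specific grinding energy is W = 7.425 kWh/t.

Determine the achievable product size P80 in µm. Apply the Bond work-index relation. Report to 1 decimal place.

Bond:  W = 10 Wi (1/√P − 1/√F)
P80^(−½) = W/(10 Wi) + F80^(−½)
  = 7.4250/(10·12.2) + 1/√23166 = 0.060861 + 0.006570 = 0.067431
P80 = (1/0.067431)² = 14.8300² = 219.93 µm

P80 = 219.9 µm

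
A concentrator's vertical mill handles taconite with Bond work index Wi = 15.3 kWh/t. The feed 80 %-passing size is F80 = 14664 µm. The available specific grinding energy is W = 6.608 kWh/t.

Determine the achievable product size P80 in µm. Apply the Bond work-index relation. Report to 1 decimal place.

W = 10 Wi (1/√P80 − 1/√F80)  [Bond]
P80^(−½) = W/(10 Wi) + F80^(−½)
  = 6.6080/(10·15.3) + 1/√14664 = 0.043190 + 0.008258 = 0.051448
P80 = (1/0.051448)² = 19.4373² = 377.81 µm

P80 = 377.8 µm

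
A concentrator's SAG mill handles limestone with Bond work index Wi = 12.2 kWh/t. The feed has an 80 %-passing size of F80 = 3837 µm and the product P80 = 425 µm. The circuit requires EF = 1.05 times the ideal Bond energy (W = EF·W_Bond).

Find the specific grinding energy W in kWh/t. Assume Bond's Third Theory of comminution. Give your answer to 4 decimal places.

W = 4.1457 kWh/t

W = 10·Wi·[P80^(−½) − F80^(−½)]
1/√425 = 0.048507;  1/√3837 = 0.016144
W = 10·12.2·(0.048507 − 0.016144) = 3.9483 kWh/t
Corrected W = EF·W_Bond = 1.05·3.9483 = 4.1457 kWh/t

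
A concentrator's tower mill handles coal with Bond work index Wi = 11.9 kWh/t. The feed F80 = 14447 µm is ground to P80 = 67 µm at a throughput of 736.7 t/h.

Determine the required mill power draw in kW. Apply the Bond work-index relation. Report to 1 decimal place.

W = 10·Wi·[P80^(−½) − F80^(−½)]
W = 10·11.9·(1/√67 − 1/√14447) = 10·11.9·(0.113850) = 13.5481 kWh/t
Power = W × throughput = 13.5481 kWh/t × 736.7 t/h = 9980.9 kW

P = 9980.9 kW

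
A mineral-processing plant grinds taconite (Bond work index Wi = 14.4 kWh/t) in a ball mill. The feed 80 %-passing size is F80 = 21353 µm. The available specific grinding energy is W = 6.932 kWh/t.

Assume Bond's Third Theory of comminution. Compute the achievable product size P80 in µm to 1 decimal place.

P80 = 330.8 µm

Bond: W = 10·Wi·(1/√P80 − 1/√F80)
⇒ 1/√P80 = W/(10 Wi) + 1/√F80
  = 6.9320/(10·14.4) + 1/√21353 = 0.048139 + 0.006843 = 0.054982
P80 = (1/0.054982)² = 18.1877² = 330.79 µm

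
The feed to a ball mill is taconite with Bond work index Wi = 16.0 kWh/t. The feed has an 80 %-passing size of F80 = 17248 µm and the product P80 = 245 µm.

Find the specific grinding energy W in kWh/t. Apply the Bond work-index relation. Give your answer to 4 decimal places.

W = 10 Wi (1/√P80 − 1/√F80)  [Bond]
1/√245 = 0.063888;  1/√17248 = 0.007614
W = 10·16.0·(0.063888 − 0.007614) = 9.0037 kWh/t

W = 9.0037 kWh/t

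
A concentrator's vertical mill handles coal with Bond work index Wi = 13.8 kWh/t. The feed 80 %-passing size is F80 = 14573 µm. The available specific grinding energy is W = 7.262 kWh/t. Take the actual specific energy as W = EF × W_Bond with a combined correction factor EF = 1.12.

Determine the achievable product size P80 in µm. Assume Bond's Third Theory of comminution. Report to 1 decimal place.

P80 = 327.4 µm

W = 10·Wi·[P80^(−½) − F80^(−½)]
W_Bond = W / EF = 7.262 / 1.12 = 6.4839 kWh/t
P80^-0.5 = F80^-0.5 + W_Bond/(10 Wi)
  = 6.4839/(10·13.8) + 1/√14573 = 0.046985 + 0.008284 = 0.055269
P80 = (1/0.055269)² = 18.0934² = 327.37 µm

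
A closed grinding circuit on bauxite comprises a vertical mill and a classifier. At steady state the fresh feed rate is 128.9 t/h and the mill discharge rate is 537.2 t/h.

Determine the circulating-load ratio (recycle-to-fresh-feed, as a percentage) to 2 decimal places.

CL = 316.76 %

Steady state: M = F + R.
R = M − F = 537.2 − 128.9 = 408.3 t/h
CL = 100·R/F = 100·408.3/128.9 = 316.76 %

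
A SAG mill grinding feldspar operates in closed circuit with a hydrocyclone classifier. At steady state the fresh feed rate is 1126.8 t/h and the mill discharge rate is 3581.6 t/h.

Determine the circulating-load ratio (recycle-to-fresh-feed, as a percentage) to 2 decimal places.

Discharge = new feed + return, hence
R = M − F = 3581.6 − 1126.8 = 2454.8 t/h
CL = 100·R/F = 100·2454.8/1126.8 = 217.86 %

CL = 217.86 %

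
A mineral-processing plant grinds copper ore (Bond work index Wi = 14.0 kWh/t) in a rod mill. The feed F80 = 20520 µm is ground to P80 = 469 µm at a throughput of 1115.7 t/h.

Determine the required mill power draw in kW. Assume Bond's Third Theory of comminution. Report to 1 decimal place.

W = 10 Wi / √P80 − 10 Wi / √F80
W = 10·14.0·(1/√469 − 1/√20520) = 10·14.0·(0.039195) = 5.4873 kWh/t
P_mill = W·ṁ = 5.4873·1115.7 = 6122.2 kW

P = 6122.2 kW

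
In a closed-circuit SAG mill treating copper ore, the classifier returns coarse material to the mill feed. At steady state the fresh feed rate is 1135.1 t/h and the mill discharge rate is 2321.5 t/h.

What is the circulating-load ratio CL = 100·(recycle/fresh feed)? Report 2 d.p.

CL = 104.52 %

Steady state: M = F + R.
R = M − F = 2321.5 − 1135.1 = 1186.4 t/h
CL = 100·R/F = 100·1186.4/1135.1 = 104.52 %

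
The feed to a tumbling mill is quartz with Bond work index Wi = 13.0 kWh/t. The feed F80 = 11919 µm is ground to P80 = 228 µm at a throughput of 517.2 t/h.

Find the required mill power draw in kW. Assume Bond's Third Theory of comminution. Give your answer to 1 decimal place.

Bond: W = 10·Wi·(1/√P80 − 1/√F80)
W = 10·13.0·(1/√228 − 1/√11919) = 10·13.0·(0.057067) = 7.4187 kWh/t
Power = W × throughput = 7.4187 kWh/t × 517.2 t/h = 3837.0 kW

P = 3837.0 kW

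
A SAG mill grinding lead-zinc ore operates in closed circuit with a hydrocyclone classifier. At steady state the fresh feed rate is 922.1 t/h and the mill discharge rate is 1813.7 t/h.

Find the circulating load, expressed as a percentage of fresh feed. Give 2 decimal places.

Discharge = new feed + return, hence
R = M − F = 1813.7 − 922.1 = 891.6 t/h
CL = 100·R/F = 100·891.6/922.1 = 96.69 %

CL = 96.69 %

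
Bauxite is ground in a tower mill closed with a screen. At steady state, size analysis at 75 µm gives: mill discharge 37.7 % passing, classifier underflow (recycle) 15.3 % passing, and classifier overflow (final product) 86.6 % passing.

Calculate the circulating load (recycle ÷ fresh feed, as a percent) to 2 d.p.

CL = 218.30 %

Let r = R/F. Size balance at 75 µm:
(1+r)d = ru + o → r = (o−d)/(d−u)
r = (86.6 − 37.7)/(37.7 − 15.3) = 48.9/22.4 = 2.1830
CL = 100·r = 218.30 %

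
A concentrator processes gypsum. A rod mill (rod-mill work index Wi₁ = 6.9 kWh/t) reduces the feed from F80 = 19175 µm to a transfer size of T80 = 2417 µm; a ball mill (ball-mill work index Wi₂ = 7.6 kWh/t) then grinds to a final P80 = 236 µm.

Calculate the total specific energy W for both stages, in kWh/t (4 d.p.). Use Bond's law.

W = 4.3065 kWh/t

Bond: W = 10·Wi·(1/√P80 − 1/√F80)
Stage 1 (19175→2417 µm, Wi₁=6.9): W₁ = 10·6.9·(0.020341 − 0.007222) = 0.9052 kWh/t
Stage 2 (2417→236 µm, Wi₂=7.6): W₂ = 10·7.6·(0.065094 − 0.020341) = 3.4013 kWh/t
W = W₁ + W₂ = 0.9052 + 3.4013 = 4.3065 kWh/t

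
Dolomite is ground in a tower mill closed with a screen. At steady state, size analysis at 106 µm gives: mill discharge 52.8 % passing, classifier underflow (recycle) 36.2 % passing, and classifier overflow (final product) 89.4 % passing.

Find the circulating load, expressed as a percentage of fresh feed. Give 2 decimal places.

CL = 220.48 %

Two-product formula at 106 µm:
r = (o − d)/(d − u)
r = (89.4 − 52.8)/(52.8 − 36.2) = 36.6/16.6 = 2.2048
CL = 100·r = 220.48 %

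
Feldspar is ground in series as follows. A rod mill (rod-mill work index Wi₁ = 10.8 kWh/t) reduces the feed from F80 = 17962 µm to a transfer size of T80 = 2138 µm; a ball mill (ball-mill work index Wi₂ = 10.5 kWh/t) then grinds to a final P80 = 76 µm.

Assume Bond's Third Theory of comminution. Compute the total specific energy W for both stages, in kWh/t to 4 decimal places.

W = 10 Wi (P80^-0.5 − F80^-0.5)
Stage 1 (17962→2138 µm, Wi₁=10.8): W₁ = 10·10.8·(0.021627 − 0.007461) = 1.5299 kWh/t
Stage 2 (2138→76 µm, Wi₂=10.5): W₂ = 10·10.5·(0.114708 − 0.021627) = 9.7735 kWh/t
W = W₁ + W₂ = 1.5299 + 9.7735 = 11.3034 kWh/t

W = 11.3034 kWh/t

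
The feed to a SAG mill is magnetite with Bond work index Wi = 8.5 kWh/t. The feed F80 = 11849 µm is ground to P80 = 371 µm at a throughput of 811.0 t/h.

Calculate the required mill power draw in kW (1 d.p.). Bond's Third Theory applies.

P = 2945.6 kW

W = 10 Wi (P80^-0.5 − F80^-0.5)
W = 10·8.5·(1/√371 − 1/√11849) = 10·8.5·(0.042731) = 3.6321 kWh/t
P_mill = W·ṁ = 3.6321·811.0 = 2945.6 kW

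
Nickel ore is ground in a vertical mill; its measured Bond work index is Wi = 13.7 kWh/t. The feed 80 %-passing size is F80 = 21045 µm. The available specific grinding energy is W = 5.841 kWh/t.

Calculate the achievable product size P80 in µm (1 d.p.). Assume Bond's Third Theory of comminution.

Bond:  W = 10 Wi (1/√P − 1/√F)
P80^(−½) = W/(10 Wi) + F80^(−½)
  = 5.8410/(10·13.7) + 1/√21045 = 0.042635 + 0.006893 = 0.049528
P80 = (1/0.049528)² = 20.1905² = 407.66 µm

P80 = 407.7 µm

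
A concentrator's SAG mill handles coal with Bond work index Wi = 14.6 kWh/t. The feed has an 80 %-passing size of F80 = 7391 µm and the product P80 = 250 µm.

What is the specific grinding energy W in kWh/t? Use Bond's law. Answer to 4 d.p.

W = 7.5356 kWh/t

Bond:  W = 10 Wi (1/√P − 1/√F)
1/√250 = 0.063246;  1/√7391 = 0.011632
W = 10·14.6·(0.063246 − 0.011632) = 7.5356 kWh/t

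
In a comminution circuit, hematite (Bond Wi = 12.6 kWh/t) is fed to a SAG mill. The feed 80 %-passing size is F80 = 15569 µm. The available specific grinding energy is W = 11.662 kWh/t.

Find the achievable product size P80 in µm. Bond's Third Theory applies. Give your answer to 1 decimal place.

W = 10·Wi·[P80^(−½) − F80^(−½)]
⇒ 1/√P80 = W/(10·Wi) + 1/√F80
  = 11.6620/(10·12.6) + 1/√15569 = 0.092556 + 0.008014 = 0.100570
P80 = (1/0.100570)² = 9.9433² = 98.87 µm

P80 = 98.9 µm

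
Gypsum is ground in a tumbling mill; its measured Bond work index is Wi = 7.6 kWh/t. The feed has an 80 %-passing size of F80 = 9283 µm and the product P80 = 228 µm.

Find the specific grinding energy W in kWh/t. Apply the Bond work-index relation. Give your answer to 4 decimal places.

W_Bond = 10·Wi·(1/√P₈₀ − 1/√F₈₀)
1/√228 = 0.066227;  1/√9283 = 0.010379
W = 10·7.6·(0.066227 − 0.010379) = 4.2444 kWh/t

W = 4.2444 kWh/t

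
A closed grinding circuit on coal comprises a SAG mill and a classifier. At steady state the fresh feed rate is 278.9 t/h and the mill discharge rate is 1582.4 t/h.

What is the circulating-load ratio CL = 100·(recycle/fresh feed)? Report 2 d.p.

M = F + R at steady state, so:
R = M − F = 1582.4 − 278.9 = 1303.5 t/h
CL = 100·R/F = 100·1303.5/278.9 = 467.37 %

CL = 467.37 %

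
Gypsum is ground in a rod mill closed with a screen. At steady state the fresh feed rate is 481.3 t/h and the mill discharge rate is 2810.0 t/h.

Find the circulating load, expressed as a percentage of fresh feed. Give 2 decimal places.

CL = 483.84 %

M = F + R at steady state, so:
R = M − F = 2810.0 − 481.3 = 2328.7 t/h
CL = 100·R/F = 100·2328.7/481.3 = 483.84 %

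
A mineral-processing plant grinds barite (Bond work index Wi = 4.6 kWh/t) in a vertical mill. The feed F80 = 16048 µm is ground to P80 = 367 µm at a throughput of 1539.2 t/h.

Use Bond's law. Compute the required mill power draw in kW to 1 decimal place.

P = 3137.0 kW

Bond: W = 10·Wi·(1/√P80 − 1/√F80)
W = 10·4.6·(1/√367 − 1/√16048) = 10·4.6·(0.044306) = 2.0381 kWh/t
Mill draw = 2.0381 × 1539.2 = 3137.0 kW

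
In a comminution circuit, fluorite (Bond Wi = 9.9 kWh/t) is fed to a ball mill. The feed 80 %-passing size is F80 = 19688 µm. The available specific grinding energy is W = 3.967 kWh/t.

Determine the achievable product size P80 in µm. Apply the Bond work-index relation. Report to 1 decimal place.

W = 10·Wi·[P80^(−½) − F80^(−½)]
⇒ 1/√P80 = W/(10 Wi) + 1/√F80
  = 3.9670/(10·9.9) + 1/√19688 = 0.040071 + 0.007127 = 0.047198
P80 = (1/0.047198)² = 21.1875² = 448.91 µm

P80 = 448.9 µm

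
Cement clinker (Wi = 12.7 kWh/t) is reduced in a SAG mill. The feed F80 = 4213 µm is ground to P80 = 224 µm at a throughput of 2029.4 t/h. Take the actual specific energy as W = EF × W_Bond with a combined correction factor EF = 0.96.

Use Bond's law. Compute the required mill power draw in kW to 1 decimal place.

W = 10 Wi / √P80 − 10 Wi / √F80
W = 10·12.7·(1/√224 − 1/√4213) = 10·12.7·(0.051409) = 6.5289 kWh/t
Apply correction: 6.5289 × 0.96 = 6.2678 kWh/t
Mill draw = 6.2678 × 2029.4 = 12719.8 kW

P = 12719.8 kW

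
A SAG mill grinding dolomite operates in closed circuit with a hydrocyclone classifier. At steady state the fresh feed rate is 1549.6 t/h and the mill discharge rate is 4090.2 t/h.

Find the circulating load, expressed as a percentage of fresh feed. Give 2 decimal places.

Steady state: M = F + R.
R = M − F = 4090.2 − 1549.6 = 2540.6 t/h
CL = 100·R/F = 100·2540.6/1549.6 = 163.95 %

CL = 163.95 %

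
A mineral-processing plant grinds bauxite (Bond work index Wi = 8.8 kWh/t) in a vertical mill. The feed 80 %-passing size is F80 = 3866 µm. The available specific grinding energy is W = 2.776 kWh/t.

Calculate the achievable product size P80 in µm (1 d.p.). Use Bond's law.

P80 = 440.8 µm

W = 10·Wi·[P80^(−½) − F80^(−½)]
⇒ 1/√P80 = W/(10·Wi) + 1/√F80
  = 2.7760/(10·8.8) + 1/√3866 = 0.031545 + 0.016083 = 0.047629
P80 = (1/0.047629)² = 20.9958² = 440.82 µm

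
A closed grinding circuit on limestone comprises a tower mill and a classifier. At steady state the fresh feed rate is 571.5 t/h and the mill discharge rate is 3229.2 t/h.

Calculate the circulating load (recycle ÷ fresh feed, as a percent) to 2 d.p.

CL = 465.04 %

Discharge = new feed + return, hence
R = M − F = 3229.2 − 571.5 = 2657.7 t/h
CL = 100·R/F = 100·2657.7/571.5 = 465.04 %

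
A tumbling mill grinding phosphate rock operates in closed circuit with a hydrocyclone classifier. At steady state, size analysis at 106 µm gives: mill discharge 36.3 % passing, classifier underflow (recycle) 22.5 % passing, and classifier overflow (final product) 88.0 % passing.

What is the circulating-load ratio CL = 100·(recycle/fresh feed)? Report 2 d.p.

Mass balance on the −106 µm fraction:
(1+r)d = ru + o → r = (o−d)/(d−u)
r = (88.0 − 36.3)/(36.3 − 22.5) = 51.7/13.8 = 3.7464
CL = 100·r = 374.64 %

CL = 374.64 %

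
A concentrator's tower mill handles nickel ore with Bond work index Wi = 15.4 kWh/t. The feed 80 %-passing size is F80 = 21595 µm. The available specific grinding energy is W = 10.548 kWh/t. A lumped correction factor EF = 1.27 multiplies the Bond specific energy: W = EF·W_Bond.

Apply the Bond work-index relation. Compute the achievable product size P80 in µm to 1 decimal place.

P80 = 271.1 µm

Bond:  W = 10 Wi (1/√P − 1/√F)
W_Bond = W / EF = 10.548 / 1.27 = 8.3055 kWh/t
⇒ 1/√P80 = W_Bond/(10 Wi) + 1/√F80
  = 8.3055/(10·15.4) + 1/√21595 = 0.053932 + 0.006805 = 0.060737
P80 = (1/0.060737)² = 16.4645² = 271.08 µm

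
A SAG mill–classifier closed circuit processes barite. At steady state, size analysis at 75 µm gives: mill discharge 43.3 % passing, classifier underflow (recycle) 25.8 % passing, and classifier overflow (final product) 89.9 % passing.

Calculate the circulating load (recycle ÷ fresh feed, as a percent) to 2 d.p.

Two-product formula at 75 µm:
r = (o − d)/(d − u)
r = (89.9 − 43.3)/(43.3 − 25.8) = 46.6/17.5 = 2.6629
CL = 100·r = 266.29 %

CL = 266.29 %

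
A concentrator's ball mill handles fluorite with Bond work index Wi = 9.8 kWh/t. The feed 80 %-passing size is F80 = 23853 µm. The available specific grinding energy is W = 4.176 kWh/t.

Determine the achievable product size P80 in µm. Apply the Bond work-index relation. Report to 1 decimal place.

P80 = 415.0 µm

W = 10 Wi / √P80 − 10 Wi / √F80
⇒ 1/√P80 = W/(10·Wi) + 1/√F80
  = 4.1760/(10·9.8) + 1/√23853 = 0.042612 + 0.006475 = 0.049087
P80 = (1/0.049087)² = 20.3720² = 415.02 µm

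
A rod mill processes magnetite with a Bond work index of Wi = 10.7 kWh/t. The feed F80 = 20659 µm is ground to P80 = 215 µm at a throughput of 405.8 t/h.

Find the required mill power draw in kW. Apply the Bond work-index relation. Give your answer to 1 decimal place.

P = 2659.2 kW

W = 10 Wi / √P80 − 10 Wi / √F80
W = 10·10.7·(1/√215 − 1/√20659) = 10·10.7·(0.061242) = 6.5529 kWh/t
P_mill = W·ṁ = 6.5529·405.8 = 2659.2 kW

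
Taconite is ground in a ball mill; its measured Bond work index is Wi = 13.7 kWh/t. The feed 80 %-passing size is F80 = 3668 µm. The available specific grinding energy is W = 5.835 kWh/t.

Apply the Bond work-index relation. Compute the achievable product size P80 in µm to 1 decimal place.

W = 10·Wi·(P80^(-½) − F80^(-½))
P80^(−½) = W/(10 Wi) + F80^(−½)
  = 5.8350/(10·13.7) + 1/√3668 = 0.042591 + 0.016511 = 0.059103
P80 = (1/0.059103)² = 16.9197² = 286.28 µm

P80 = 286.3 µm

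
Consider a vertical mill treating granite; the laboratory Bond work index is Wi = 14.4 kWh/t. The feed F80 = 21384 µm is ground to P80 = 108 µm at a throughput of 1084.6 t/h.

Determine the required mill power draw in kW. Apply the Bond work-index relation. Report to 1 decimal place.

P = 13960.6 kW

W = 10 Wi / √P80 − 10 Wi / √F80
W = 10·14.4·(1/√108 − 1/√21384) = 10·14.4·(0.089387) = 12.8717 kWh/t
P_mill = W·ṁ = 12.8717·1084.6 = 13960.6 kW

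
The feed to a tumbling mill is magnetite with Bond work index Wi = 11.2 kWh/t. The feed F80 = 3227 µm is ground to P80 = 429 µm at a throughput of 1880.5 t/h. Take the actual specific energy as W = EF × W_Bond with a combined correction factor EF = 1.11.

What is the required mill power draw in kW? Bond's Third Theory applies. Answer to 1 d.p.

P = 7171.8 kW

W = 10 Wi (1/√P80 − 1/√F80)  [Bond]
W = 10·11.2·(1/√429 − 1/√3227) = 10·11.2·(0.030677) = 3.4358 kWh/t
With EF = 1.11: W = 3.4358·1.11 = 3.8138 kWh/t
Power = W × throughput = 3.8138 kWh/t × 1880.5 t/h = 7171.8 kW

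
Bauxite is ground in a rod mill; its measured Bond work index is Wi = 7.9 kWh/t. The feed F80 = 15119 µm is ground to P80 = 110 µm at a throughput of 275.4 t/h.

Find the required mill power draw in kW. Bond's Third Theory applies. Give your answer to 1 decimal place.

Bond:  W = 10 Wi (1/√P − 1/√F)
W = 10·7.9·(1/√110 − 1/√15119) = 10·7.9·(0.087213) = 6.8899 kWh/t
P_mill = W·ṁ = 6.8899·275.4 = 1897.5 kW

P = 1897.5 kW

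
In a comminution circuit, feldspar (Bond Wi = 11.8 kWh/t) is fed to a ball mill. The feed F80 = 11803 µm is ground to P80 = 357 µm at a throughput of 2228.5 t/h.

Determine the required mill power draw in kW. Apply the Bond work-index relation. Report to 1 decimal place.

Bond:  W = 10 Wi (1/√P − 1/√F)
W = 10·11.8·(1/√357 − 1/√11803) = 10·11.8·(0.043721) = 5.1591 kWh/t
P = W·T = 5.1591·2228.5 = 11497.0 kW

P = 11497.0 kW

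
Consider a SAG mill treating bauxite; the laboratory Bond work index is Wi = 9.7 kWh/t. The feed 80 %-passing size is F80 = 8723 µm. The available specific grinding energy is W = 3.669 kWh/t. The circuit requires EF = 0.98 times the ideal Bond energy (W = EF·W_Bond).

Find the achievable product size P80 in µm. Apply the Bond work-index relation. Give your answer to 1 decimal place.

W_Bond = 10·Wi·(1/√P₈₀ − 1/√F₈₀)
W_Bond = W / EF = 3.669 / 0.98 = 3.7439 kWh/t
1/√P80 = 1/√F80 + W_Bond/(10·Wi)
  = 3.7439/(10·9.7) + 1/√8723 = 0.038597 + 0.010707 = 0.049304
P80 = (1/0.049304)² = 20.2825² = 411.38 µm

P80 = 411.4 µm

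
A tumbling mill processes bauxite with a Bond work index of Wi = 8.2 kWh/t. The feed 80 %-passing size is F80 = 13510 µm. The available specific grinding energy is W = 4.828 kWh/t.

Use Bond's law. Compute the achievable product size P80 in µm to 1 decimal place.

P80 = 219.6 µm

Bond:  W = 10 Wi (1/√P − 1/√F)
⇒ 1/√P80 = W/(10·Wi) + 1/√F80
  = 4.8280/(10·8.2) + 1/√13510 = 0.058878 + 0.008603 = 0.067481
P80 = (1/0.067481)² = 14.8189² = 219.60 µm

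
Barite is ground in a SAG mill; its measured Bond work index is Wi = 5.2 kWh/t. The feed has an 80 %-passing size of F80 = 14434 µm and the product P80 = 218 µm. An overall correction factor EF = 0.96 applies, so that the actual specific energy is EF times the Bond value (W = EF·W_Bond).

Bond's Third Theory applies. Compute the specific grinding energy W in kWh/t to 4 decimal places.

W = 10·Wi·(P80^(-½) − F80^(-½))
1/√218 = 0.067729;  1/√14434 = 0.008324
W = 10·5.2·(0.067729 − 0.008324) = 3.0891 kWh/t
Apply correction: 3.0891 × 0.96 = 2.9655 kWh/t

W = 2.9655 kWh/t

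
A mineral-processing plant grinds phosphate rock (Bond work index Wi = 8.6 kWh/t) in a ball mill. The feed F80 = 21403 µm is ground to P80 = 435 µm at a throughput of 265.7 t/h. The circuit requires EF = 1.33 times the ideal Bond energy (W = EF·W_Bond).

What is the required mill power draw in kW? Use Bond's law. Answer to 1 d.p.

P = 1249.4 kW

W = 10·Wi·(P80^(-½) − F80^(-½))
W = 10·8.6·(1/√435 − 1/√21403) = 10·8.6·(0.041111) = 3.5355 kWh/t
W_actual = 1.33 × 3.5355 = 4.7023 kWh/t
P = W·T = 4.7023·265.7 = 1249.4 kW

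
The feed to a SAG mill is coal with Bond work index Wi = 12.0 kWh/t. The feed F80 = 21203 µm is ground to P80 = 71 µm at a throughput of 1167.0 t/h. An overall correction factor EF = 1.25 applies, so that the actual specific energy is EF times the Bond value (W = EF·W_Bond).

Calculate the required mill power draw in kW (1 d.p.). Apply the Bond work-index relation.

P = 19572.4 kW

W = 10·Wi·(P80^(-½) − F80^(-½))
W = 10·12.0·(1/√71 − 1/√21203) = 10·12.0·(0.111811) = 13.4173 kWh/t
Apply correction: 13.4173 × 1.25 = 16.7716 kWh/t
Power = W × throughput = 16.7716 kWh/t × 1167.0 t/h = 19572.4 kW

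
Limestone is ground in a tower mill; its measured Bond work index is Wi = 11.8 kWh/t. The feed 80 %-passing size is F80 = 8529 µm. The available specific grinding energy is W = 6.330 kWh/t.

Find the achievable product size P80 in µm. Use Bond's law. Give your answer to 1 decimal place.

P80 = 240.6 µm

W = 10 Wi (P80^-0.5 − F80^-0.5)
⇒ 1/√P80 = W/(10·Wi) + 1/√F80
  = 6.3300/(10·11.8) + 1/√8529 = 0.053644 + 0.010828 = 0.064472
P80 = (1/0.064472)² = 15.5106² = 240.58 µm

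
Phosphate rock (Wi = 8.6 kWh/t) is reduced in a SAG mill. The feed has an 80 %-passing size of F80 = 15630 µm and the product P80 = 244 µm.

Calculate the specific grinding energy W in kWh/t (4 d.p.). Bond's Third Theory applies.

W = 4.8177 kWh/t

W = 10 Wi / √P80 − 10 Wi / √F80
1/√244 = 0.064018;  1/√15630 = 0.007999
W = 10·8.6·(0.064018 − 0.007999) = 4.8177 kWh/t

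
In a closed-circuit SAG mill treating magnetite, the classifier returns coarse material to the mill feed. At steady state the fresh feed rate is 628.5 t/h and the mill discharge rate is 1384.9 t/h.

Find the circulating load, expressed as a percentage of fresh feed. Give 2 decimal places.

Discharge = new feed + return, hence
R = M − F = 1384.9 − 628.5 = 756.4 t/h
CL = 100·R/F = 100·756.4/628.5 = 120.35 %

CL = 120.35 %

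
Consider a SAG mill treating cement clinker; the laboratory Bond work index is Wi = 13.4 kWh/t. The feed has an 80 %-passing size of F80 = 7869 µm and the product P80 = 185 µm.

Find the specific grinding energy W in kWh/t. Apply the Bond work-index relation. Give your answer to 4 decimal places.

W = 8.3413 kWh/t

Bond:  W = 10 Wi (1/√P − 1/√F)
1/√185 = 0.073521;  1/√7869 = 0.011273
W = 10·13.4·(0.073521 − 0.011273) = 8.3413 kWh/t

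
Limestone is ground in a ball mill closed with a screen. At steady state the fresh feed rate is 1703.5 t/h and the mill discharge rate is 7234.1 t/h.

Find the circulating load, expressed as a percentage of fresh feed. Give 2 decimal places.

CL = 324.66 %

Mill node: discharge = fresh + recycle.
R = M − F = 7234.1 − 1703.5 = 5530.6 t/h
CL = 100·R/F = 100·5530.6/1703.5 = 324.66 %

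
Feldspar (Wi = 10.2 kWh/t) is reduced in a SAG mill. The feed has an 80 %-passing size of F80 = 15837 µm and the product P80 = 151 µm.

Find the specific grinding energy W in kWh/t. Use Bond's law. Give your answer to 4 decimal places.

W = 10 Wi (1/√P80 − 1/√F80)  [Bond]
1/√151 = 0.081379;  1/√15837 = 0.007946
W = 10·10.2·(0.081379 − 0.007946) = 7.4901 kWh/t

W = 7.4901 kWh/t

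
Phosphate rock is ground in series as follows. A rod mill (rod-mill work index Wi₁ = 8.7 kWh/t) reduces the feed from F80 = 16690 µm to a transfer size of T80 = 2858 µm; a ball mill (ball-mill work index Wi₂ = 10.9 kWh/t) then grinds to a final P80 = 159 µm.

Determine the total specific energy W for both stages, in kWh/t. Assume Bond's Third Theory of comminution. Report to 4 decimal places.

Bond:  W = 10 Wi (1/√P − 1/√F)
Stage 1 (16690→2858 µm, Wi₁=8.7): W₁ = 10·8.7·(0.018705 − 0.007741) = 0.9539 kWh/t
Stage 2 (2858→159 µm, Wi₂=10.9): W₂ = 10·10.9·(0.079305 − 0.018705) = 6.6054 kWh/t
W = W₁ + W₂ = 0.9539 + 6.6054 = 7.5593 kWh/t

W = 7.5593 kWh/t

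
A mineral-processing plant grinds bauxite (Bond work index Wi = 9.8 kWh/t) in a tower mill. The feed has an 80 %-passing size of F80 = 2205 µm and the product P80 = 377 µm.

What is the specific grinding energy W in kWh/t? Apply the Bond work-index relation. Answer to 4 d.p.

W = 2.9603 kWh/t

W = 10 Wi / √P80 − 10 Wi / √F80
1/√377 = 0.051503;  1/√2205 = 0.021296
W = 10·9.8·(0.051503 − 0.021296) = 2.9603 kWh/t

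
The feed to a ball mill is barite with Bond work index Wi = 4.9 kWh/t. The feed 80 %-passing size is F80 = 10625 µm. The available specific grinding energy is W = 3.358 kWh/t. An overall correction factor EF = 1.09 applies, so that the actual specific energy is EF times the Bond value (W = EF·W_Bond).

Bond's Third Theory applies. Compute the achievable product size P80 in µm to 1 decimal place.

W = 10 Wi (1/√P80 − 1/√F80)  [Bond]
W_Bond = W / EF = 3.358 / 1.09 = 3.0807 kWh/t
P80^-0.5 = F80^-0.5 + W_Bond/(10 Wi)
  = 3.0807/(10·4.9) + 1/√10625 = 0.062872 + 0.009701 = 0.072574
P80 = (1/0.072574)² = 13.7791² = 189.86 µm

P80 = 189.9 µm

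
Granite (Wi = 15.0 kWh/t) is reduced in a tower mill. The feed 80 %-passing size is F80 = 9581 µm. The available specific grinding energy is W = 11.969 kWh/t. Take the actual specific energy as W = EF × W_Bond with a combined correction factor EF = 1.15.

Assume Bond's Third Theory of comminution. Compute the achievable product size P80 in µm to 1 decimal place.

W = 10 Wi (P80^-0.5 − F80^-0.5)
W_Bond = W / EF = 11.969 / 1.15 = 10.4078 kWh/t
⇒ 1/√P80 = W_Bond/(10 Wi) + 1/√F80
  = 10.4078/(10·15.0) + 1/√9581 = 0.069386 + 0.010216 = 0.079602
P80 = (1/0.079602)² = 12.5625² = 157.82 µm

P80 = 157.8 µm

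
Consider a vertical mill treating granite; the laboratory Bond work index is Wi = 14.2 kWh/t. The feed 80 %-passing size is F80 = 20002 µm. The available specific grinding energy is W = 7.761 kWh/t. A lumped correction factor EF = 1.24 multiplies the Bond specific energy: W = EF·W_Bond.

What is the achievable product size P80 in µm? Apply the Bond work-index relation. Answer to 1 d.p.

W = 10·Wi·(P80^(-½) − F80^(-½))
W_Bond = W / EF = 7.761 / 1.24 = 6.2589 kWh/t
⇒ 1/√P80 = W_Bond/(10 Wi) + 1/√F80
  = 6.2589/(10·14.2) + 1/√20002 = 0.044077 + 0.007071 = 0.051147
P80 = (1/0.051147)² = 19.5514² = 382.26 µm

P80 = 382.3 µm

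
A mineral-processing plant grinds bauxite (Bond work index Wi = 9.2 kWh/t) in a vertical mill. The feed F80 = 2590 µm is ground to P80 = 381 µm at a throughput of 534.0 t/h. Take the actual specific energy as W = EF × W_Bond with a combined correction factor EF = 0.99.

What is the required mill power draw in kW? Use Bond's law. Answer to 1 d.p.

P = 1536.1 kW

W = 10 Wi (1/√P80 − 1/√F80)  [Bond]
W = 10·9.2·(1/√381 − 1/√2590) = 10·9.2·(0.031582) = 2.9056 kWh/t
With EF = 0.99: W = 2.9056·0.99 = 2.8765 kWh/t
Power = W × throughput = 2.8765 kWh/t × 534.0 t/h = 1536.1 kW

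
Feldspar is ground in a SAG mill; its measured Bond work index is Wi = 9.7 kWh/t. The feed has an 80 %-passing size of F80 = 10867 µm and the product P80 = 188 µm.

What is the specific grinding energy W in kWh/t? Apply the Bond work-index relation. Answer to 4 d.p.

W = 6.1440 kWh/t

W = 10 Wi / √P80 − 10 Wi / √F80
1/√188 = 0.072932;  1/√10867 = 0.009593
W = 10·9.7·(0.072932 − 0.009593) = 6.1440 kWh/t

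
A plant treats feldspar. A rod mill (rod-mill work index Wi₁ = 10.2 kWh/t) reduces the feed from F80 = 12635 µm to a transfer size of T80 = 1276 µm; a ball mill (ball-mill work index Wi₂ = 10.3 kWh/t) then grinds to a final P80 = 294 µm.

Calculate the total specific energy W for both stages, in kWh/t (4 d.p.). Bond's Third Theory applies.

W = 10·Wi·(P80^(-½) − F80^(-½))
Stage 1 (12635→1276 µm, Wi₁=10.2): W₁ = 10·10.2·(0.027995 − 0.008896) = 1.9480 kWh/t
Stage 2 (1276→294 µm, Wi₂=10.3): W₂ = 10·10.3·(0.058321 − 0.027995) = 3.1236 kWh/t
W = W₁ + W₂ = 1.9480 + 3.1236 = 5.0717 kWh/t

W = 5.0717 kWh/t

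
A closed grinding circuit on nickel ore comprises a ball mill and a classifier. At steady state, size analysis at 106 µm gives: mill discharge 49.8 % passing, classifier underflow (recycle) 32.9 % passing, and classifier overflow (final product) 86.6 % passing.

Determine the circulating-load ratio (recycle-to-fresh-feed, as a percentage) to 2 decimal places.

Two-product formula at 106 µm:
(1+r)·d = r·u + o ⇒ r = (o−d)/(d−u)
r = (86.6 − 49.8)/(49.8 − 32.9) = 36.8/16.9 = 2.1775
CL = 100·r = 217.75 %

CL = 217.75 %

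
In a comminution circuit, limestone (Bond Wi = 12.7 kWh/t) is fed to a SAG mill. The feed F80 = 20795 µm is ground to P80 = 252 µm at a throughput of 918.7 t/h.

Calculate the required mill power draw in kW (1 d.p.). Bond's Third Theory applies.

Bond:  W = 10 Wi (1/√P − 1/√F)
W = 10·12.7·(1/√252 − 1/√20795) = 10·12.7·(0.056059) = 7.1196 kWh/t
P = W·T = 7.1196·918.7 = 6540.7 kW

P = 6540.7 kW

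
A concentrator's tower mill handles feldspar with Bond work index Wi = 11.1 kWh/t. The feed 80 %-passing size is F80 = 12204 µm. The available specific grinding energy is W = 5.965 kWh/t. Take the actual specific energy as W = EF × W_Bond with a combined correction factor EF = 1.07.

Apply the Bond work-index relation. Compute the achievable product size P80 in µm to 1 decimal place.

Bond: W = 10·Wi·(1/√P80 − 1/√F80)
W_Bond = W / EF = 5.965 / 1.07 = 5.5748 kWh/t
⇒ 1/√P80 = W_Bond/(10 Wi) + 1/√F80
  = 5.5748/(10·11.1) + 1/√12204 = 0.050223 + 0.009052 = 0.059275
P80 = (1/0.059275)² = 16.8705² = 284.61 µm

P80 = 284.6 µm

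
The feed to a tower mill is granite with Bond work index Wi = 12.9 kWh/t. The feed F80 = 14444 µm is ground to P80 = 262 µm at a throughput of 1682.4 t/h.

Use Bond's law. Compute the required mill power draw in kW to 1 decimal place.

P = 11602.3 kW

W = 10 Wi / √P80 − 10 Wi / √F80
W = 10·12.9·(1/√262 − 1/√14444) = 10·12.9·(0.053460) = 6.8963 kWh/t
Power = W × throughput = 6.8963 kWh/t × 1682.4 t/h = 11602.3 kW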